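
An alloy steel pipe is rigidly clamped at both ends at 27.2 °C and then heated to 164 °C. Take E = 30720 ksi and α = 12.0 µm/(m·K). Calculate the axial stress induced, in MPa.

E = 30720 ksi = 211.8 GPa.
ΔT = 136.8 K. Constrained thermal stress σ = E·α·ΔT = 211.8×10³ MPa × 12.0×10⁻⁶ × 136.8 = 348 MPa (compressive).

348 MPa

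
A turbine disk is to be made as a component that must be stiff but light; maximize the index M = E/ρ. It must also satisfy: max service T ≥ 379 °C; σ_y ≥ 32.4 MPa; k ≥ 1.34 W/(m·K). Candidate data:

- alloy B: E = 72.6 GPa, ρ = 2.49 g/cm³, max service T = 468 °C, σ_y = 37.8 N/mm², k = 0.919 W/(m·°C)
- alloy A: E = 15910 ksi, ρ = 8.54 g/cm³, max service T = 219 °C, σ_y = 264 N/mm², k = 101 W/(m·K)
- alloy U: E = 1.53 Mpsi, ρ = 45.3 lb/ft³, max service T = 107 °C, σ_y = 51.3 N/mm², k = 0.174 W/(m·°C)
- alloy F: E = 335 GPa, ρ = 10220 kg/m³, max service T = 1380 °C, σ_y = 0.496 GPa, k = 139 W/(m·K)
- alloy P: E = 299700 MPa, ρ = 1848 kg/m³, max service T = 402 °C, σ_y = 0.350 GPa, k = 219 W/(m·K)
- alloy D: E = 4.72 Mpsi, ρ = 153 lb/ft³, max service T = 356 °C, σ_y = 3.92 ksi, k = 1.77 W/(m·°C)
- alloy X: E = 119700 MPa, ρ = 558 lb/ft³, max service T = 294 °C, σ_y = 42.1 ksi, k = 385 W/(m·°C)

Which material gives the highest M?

alloy P

Screen on constraints: max service T ≥ 379 °C; σ_y ≥ 32.4 MPa; k ≥ 1.34 W/(m·K). Survivors: alloy F, alloy P.
In SI units:
  alloy F: E = 335.0 GPa, ρ = 10220 kg/m³
  alloy P: E = 299.7 GPa, ρ = 1848 kg/m³
  alloy P: M = 162 MN·m/kg
  alloy F: M = 32.8 MN·m/kg
Alloy P has the largest M.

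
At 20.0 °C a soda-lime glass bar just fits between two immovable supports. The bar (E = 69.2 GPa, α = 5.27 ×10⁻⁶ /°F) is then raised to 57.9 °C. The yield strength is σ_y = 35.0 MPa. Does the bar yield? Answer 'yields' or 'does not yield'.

does not yield

α = 5.27×10⁻⁶/°F × 9/5 = 9.49×10⁻⁶/K.
ΔT = 37.90 K. Constrained thermal stress σ = E·α·ΔT = 69.20×10³ MPa × 9.49×10⁻⁶ × 37.90 = 24.9 MPa (compressive).
Compare to σ_y = 35.0 MPa: σ < σ_y, so it does not yield.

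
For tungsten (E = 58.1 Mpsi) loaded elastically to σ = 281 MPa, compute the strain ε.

7.01×10⁻⁴

E = 58.1 Mpsi = 400.6 GPa = 400600 MPa.
ε = σ/E = 281 / 400600 = 7.01×10⁻⁴.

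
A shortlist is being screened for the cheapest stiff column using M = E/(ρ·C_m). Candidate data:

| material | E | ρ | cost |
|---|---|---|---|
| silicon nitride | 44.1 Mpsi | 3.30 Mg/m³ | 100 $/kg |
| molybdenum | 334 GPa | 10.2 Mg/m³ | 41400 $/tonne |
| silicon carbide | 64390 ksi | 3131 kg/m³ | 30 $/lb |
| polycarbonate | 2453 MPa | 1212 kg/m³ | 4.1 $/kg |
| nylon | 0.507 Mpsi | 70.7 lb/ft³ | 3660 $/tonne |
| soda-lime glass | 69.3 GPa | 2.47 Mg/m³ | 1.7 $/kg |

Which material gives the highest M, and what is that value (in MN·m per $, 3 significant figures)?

Normalizing units and computing the index:
  silicon nitride: E = 304.1 GPa, ρ = 3300 kg/m³, cost = 100.0 $/kg
  molybdenum: E = 334.0 GPa, ρ = 10200 kg/m³, cost = 41.40 $/kg
  silicon carbide: E = 444.0 GPa, ρ = 3131 kg/m³, cost = 66.14 $/kg
  polycarbonate: E = 2.453 GPa, ρ = 1212 kg/m³, cost = 4.100 $/kg
  nylon: E = 3.496 GPa, ρ = 1133 kg/m³, cost = 3.660 $/kg
  soda-lime glass: E = 69.30 GPa, ρ = 2470 kg/m³, cost = 1.700 $/kg
  soda-lime glass: M = 16.5 MN·m per $
  silicon carbide: M = 2.14 MN·m per $
  silicon nitride: M = 0.921 MN·m per $
  nylon: M = 0.843 MN·m per $
  molybdenum: M = 0.791 MN·m per $
  polycarbonate: M = 0.494 MN·m per $
Soda-lime glass has the largest M.

soda-lime glass, M = 16.5 MN·m per $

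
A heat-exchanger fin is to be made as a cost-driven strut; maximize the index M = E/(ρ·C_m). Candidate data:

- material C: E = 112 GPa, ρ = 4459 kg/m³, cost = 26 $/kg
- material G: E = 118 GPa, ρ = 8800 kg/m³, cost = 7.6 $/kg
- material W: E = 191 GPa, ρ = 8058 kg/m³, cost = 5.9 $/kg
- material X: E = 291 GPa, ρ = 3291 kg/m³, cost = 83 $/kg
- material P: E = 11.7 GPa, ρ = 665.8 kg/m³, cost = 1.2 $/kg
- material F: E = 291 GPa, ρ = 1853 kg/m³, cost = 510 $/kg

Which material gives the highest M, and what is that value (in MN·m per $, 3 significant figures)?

material P, M = 14.6 MN·m per $

Evaluate M for each candidate:
  material P: M = 14.6 MN·m per $
  material W: M = 4.02 MN·m per $
  material G: M = 1.76 MN·m per $
  material X: M = 1.07 MN·m per $
  material C: M = 0.966 MN·m per $
  material F: M = 0.308 MN·m per $
Highest index: material P.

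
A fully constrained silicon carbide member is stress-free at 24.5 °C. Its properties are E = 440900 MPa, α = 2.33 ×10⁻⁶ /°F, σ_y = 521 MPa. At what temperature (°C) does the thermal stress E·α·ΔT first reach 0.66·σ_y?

210 °C

E = 440900 MPa = 440.9 GPa.
α = 2.33×10⁻⁶/°F × 9/5 = 4.19×10⁻⁶/K.
E·α·ΔT = 343.9 MPa ⇒ ΔT = 343.9 / (440.9×10³ × 4.19×10⁻⁶) = 186.0 K.
T = 24.5 + 186.0 = 210.5 °C.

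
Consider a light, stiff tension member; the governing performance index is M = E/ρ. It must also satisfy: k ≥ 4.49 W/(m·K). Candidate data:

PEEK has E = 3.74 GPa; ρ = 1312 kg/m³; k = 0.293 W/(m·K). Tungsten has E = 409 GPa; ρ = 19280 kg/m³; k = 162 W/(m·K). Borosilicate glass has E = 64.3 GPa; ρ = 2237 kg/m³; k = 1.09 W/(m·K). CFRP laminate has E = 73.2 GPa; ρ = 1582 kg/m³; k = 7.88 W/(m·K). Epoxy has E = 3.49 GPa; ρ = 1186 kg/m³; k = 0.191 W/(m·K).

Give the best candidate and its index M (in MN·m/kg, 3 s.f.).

Screen on constraints: k ≥ 4.49 W/(m·K). Survivors: tungsten, CFRP laminate.
Evaluate M for each candidate:
  CFRP laminate: M = 46.3 MN·m/kg
  tungsten: M = 21.2 MN·m/kg
Highest index: CFRP laminate.

CFRP laminate, M = 46.3 MN·m/kg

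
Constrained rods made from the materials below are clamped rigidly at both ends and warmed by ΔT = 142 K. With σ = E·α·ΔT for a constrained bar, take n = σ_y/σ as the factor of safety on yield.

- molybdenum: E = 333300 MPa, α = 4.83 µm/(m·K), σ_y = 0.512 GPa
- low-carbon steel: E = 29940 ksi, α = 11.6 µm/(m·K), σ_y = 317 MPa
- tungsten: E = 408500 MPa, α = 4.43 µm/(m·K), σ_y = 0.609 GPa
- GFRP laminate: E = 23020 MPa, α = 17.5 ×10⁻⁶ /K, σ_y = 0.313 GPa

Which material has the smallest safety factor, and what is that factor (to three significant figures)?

low-carbon steel, n = 0.932

Converting E to GPa, α to ×10⁻⁶/K, σ_y to MPa, then σ and n for each:
  molybdenum: E = 333.3, α = 4.83, σ_y = 512.0 → σ = 229 MPa, n = 2.24
  low-carbon steel: E = 206.4, α = 11.6, σ_y = 317.0 → σ = 340 MPa, n = 0.932
  tungsten: E = 408.5, α = 4.43, σ_y = 609.0 → σ = 257 MPa, n = 2.37
  GFRP laminate: E = 23.02, α = 17.5, σ_y = 313.0 → σ = 57.2 MPa, n = 5.47
The minimum is low-carbon steel at n = 0.932.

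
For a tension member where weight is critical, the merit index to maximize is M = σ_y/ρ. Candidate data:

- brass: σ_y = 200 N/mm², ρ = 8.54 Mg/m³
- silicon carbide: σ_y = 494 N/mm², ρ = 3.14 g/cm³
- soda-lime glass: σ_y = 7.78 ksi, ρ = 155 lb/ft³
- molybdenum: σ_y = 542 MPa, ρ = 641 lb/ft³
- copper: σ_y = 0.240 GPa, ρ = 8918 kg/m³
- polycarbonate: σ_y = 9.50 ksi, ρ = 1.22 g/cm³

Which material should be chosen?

Normalizing units and computing the index:
  brass: σ_y = 200.0 MPa, ρ = 8540 kg/m³
  silicon carbide: σ_y = 494.0 MPa, ρ = 3140 kg/m³
  soda-lime glass: σ_y = 53.64 MPa, ρ = 2483 kg/m³
  molybdenum: σ_y = 542.0 MPa, ρ = 10270 kg/m³
  copper: σ_y = 240.0 MPa, ρ = 8918 kg/m³
  polycarbonate: σ_y = 65.50 MPa, ρ = 1220 kg/m³
  silicon carbide: M = 157 kN·m/kg
  polycarbonate: M = 53.7 kN·m/kg
  molybdenum: M = 52.8 kN·m/kg
  copper: M = 26.9 kN·m/kg
  brass: M = 23.4 kN·m/kg
  soda-lime glass: M = 21.6 kN·m/kg
Silicon carbide ranks first.

silicon carbide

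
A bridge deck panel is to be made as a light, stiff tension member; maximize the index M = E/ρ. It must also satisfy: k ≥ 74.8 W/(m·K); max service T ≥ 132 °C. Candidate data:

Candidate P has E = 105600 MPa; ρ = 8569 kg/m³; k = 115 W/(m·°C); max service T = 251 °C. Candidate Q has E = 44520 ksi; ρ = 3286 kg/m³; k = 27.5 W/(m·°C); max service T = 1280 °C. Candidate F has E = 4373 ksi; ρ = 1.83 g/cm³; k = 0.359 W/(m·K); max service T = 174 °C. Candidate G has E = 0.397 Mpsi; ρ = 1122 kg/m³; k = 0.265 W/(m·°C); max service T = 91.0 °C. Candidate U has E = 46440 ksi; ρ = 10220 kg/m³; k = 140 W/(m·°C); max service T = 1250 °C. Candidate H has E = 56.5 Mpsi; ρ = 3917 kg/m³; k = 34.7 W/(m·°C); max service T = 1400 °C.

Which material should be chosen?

candidate U

Screen on constraints: k ≥ 74.8 W/(m·K); max service T ≥ 132 °C. Survivors: candidate P, candidate U.
Convert each candidate to consistent units, then evaluate M:
  candidate P: E = 105.6 GPa, ρ = 8569 kg/m³
  candidate U: E = 320.2 GPa, ρ = 10220 kg/m³
  candidate U: M = 31.3 MN·m/kg
  candidate P: M = 12.3 MN·m/kg
Candidate U ranks first.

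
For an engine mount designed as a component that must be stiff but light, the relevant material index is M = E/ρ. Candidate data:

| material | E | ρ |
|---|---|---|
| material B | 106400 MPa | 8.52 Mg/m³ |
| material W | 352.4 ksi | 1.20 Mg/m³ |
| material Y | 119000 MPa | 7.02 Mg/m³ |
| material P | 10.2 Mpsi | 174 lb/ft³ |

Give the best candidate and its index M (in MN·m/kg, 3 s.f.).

material P, M = 25.2 MN·m/kg

Normalizing units and computing the index:
  material B: E = 106.4 GPa, ρ = 8520 kg/m³
  material W: E = 2.430 GPa, ρ = 1200 kg/m³
  material Y: E = 119.0 GPa, ρ = 7020 kg/m³
  material P: E = 70.33 GPa, ρ = 2787 kg/m³
  material P: M = 25.2 MN·m/kg
  material Y: M = 17.0 MN·m/kg
  material B: M = 12.5 MN·m/kg
  material W: M = 2.02 MN·m/kg
Highest index: material P.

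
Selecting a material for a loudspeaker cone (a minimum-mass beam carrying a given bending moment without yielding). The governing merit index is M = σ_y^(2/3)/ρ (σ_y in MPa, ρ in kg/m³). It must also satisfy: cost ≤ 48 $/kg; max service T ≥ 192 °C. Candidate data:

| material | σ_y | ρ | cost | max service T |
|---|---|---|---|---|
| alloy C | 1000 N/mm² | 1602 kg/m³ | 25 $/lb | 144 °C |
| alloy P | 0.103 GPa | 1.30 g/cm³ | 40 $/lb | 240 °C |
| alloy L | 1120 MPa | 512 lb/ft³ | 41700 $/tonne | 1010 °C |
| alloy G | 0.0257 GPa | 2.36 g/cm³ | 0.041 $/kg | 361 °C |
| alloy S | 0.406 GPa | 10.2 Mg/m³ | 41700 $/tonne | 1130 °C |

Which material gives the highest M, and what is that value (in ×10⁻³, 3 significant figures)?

Screen on constraints: cost ≤ 48 $/kg; max service T ≥ 192 °C. Survivors: alloy L, alloy G, alloy S.
After converting to SI:
  alloy L: σ_y = 1120 MPa, ρ = 8201 kg/m³
  alloy G: σ_y = 25.70 MPa, ρ = 2360 kg/m³
  alloy S: σ_y = 406.0 MPa, ρ = 10200 kg/m³
  alloy L: M = 13.1×10⁻³
  alloy S: M = 5.38×10⁻³
  alloy G: M = 3.69×10⁻³
Alloy L has the largest M.

alloy L, M = 13.1×10⁻³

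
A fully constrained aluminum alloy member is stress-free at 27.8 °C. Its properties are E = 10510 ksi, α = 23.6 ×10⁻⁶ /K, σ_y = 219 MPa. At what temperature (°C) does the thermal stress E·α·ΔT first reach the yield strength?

156 °C

E = 10510 ksi = 72.46 GPa.
E·α·ΔT = 219.0 MPa ⇒ ΔT = 219.0 / (72.46×10³ × 23.6×10⁻⁶) = 128.1 K.
T = 27.8 + 128.1 = 155.9 °C.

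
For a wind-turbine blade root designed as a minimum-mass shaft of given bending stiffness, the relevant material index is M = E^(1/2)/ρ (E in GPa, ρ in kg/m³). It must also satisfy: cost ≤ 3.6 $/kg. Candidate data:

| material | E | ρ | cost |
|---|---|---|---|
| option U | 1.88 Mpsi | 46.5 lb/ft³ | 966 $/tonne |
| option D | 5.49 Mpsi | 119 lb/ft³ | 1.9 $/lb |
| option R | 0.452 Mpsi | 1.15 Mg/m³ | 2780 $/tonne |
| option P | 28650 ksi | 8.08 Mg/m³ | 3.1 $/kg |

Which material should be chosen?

Screen on constraints: cost ≤ 3.6 $/kg. Survivors: option U, option R, option P.
Normalizing units and computing the index:
  option U: E = 12.96 GPa, ρ = 744.9 kg/m³
  option R: E = 3.116 GPa, ρ = 1150 kg/m³
  option P: E = 197.5 GPa, ρ = 8080 kg/m³
  option U: M = 4.83×10⁻³
  option P: M = 1.74×10⁻³
  option R: M = 1.54×10⁻³
The maximum is for option U.

option U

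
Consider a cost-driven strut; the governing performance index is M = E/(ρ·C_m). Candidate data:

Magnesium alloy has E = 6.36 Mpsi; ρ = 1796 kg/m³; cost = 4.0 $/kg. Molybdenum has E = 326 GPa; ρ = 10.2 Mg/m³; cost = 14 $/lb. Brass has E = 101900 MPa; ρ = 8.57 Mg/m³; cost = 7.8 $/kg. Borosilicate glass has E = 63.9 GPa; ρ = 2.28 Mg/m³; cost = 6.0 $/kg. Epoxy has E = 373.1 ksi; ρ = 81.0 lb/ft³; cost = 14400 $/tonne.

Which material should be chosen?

Putting every candidate on a common basis:
  magnesium alloy: E = 43.85 GPa, ρ = 1796 kg/m³, cost = 4.000 $/kg
  molybdenum: E = 326.0 GPa, ρ = 10200 kg/m³, cost = 30.86 $/kg
  brass: E = 101.9 GPa, ρ = 8570 kg/m³, cost = 7.800 $/kg
  borosilicate glass: E = 63.90 GPa, ρ = 2280 kg/m³, cost = 6.000 $/kg
  epoxy: E = 2.572 GPa, ρ = 1297 kg/m³, cost = 14.40 $/kg
  magnesium alloy: M = 6.10 MN·m per $
  borosilicate glass: M = 4.67 MN·m per $
  brass: M = 1.52 MN·m per $
  molybdenum: M = 1.04 MN·m per $
  epoxy: M = 0.138 MN·m per $
Magnesium alloy ranks first.

magnesium alloy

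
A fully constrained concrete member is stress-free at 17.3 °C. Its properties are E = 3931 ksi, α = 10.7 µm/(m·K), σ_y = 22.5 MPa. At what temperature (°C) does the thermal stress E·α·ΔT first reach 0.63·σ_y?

E = 3931 ksi = 27.10 GPa.
E·α·ΔT = 14.18 MPa ⇒ ΔT = 14.18 / (27.10×10³ × 10.7×10⁻⁶) = 48.88 K.
T = 17.3 + 48.88 = 66.18 °C.

66.2 °C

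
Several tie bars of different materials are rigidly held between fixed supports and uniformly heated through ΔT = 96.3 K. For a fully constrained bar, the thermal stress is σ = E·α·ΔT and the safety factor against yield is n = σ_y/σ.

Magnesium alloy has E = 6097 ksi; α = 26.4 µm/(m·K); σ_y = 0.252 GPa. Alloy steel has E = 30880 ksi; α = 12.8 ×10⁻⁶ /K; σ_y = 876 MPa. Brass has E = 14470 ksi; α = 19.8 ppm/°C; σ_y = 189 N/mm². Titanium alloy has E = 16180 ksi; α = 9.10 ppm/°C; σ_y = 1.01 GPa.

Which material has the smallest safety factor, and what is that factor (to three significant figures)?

Per material, after unit conversion:
  magnesium alloy: E = 42.04, α = 26.4, σ_y = 252.0 → σ = 107 MPa, n = 2.36
  alloy steel: E = 212.9, α = 12.8, σ_y = 876.0 → σ = 262 MPa, n = 3.34
  brass: E = 99.77, α = 19.8, σ_y = 189.0 → σ = 190 MPa, n = 0.994
  titanium alloy: E = 111.6, α = 9.10, σ_y = 1010 → σ = 97.8 MPa, n = 10.3
The minimum is brass at n = 0.994.

brass, n = 0.994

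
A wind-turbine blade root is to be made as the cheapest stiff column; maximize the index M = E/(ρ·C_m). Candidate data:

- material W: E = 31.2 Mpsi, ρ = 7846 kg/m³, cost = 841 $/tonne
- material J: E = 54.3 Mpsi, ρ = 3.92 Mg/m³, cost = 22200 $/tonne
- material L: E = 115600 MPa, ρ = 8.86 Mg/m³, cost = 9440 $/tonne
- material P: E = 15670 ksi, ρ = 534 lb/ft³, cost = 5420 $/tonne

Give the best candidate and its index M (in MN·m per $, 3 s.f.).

material W, M = 32.6 MN·m per $

Convert each candidate to consistent units, then evaluate M:
  material W: E = 215.1 GPa, ρ = 7846 kg/m³, cost = 0.8410 $/kg
  material J: E = 374.4 GPa, ρ = 3920 kg/m³, cost = 22.20 $/kg
  material L: E = 115.6 GPa, ρ = 8860 kg/m³, cost = 9.440 $/kg
  material P: E = 108.0 GPa, ρ = 8554 kg/m³, cost = 5.420 $/kg
  material W: M = 32.6 MN·m per $
  material J: M = 4.30 MN·m per $
  material P: M = 2.33 MN·m per $
  material L: M = 1.38 MN·m per $
Material W ranks first.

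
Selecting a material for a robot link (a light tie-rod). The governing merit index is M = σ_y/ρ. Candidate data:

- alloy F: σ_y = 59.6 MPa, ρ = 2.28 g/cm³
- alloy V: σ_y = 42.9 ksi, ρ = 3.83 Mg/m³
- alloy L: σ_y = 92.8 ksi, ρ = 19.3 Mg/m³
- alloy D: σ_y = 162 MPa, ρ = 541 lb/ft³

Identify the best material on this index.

alloy V

Normalizing units and computing the index:
  alloy F: σ_y = 59.60 MPa, ρ = 2280 kg/m³
  alloy V: σ_y = 295.8 MPa, ρ = 3830 kg/m³
  alloy L: σ_y = 639.8 MPa, ρ = 19300 kg/m³
  alloy D: σ_y = 162.0 MPa, ρ = 8666 kg/m³
  alloy V: M = 77.2 kN·m/kg
  alloy L: M = 33.2 kN·m/kg
  alloy F: M = 26.1 kN·m/kg
  alloy D: M = 18.7 kN·m/kg
Highest index: alloy V.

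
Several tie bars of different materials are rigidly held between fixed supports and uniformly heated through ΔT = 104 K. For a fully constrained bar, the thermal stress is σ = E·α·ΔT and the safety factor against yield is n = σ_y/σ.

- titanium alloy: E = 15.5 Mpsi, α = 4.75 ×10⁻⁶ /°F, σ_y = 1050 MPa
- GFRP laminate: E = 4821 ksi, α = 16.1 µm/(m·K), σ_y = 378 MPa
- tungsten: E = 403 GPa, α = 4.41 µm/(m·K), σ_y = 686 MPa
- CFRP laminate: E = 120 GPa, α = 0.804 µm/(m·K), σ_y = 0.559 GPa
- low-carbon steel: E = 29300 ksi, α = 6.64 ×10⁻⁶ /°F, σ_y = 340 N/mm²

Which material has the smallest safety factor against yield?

low-carbon steel

Per material, after unit conversion:
  titanium alloy: E = 106.9, α = 8.55, σ_y = 1050 → σ = 95.0 MPa, n = 11.0
  GFRP laminate: E = 33.24, α = 16.1, σ_y = 378.0 → σ = 55.7 MPa, n = 6.79
  tungsten: E = 403.0, α = 4.41, σ_y = 686.0 → σ = 185 MPa, n = 3.71
  CFRP laminate: E = 120.0, α = 0.804, σ_y = 559.0 → σ = 10.0 MPa, n = 55.7
  low-carbon steel: E = 202.0, α = 12.0, σ_y = 340.0 → σ = 251 MPa, n = 1.35
Smallest n: low-carbon steel with n = 1.35.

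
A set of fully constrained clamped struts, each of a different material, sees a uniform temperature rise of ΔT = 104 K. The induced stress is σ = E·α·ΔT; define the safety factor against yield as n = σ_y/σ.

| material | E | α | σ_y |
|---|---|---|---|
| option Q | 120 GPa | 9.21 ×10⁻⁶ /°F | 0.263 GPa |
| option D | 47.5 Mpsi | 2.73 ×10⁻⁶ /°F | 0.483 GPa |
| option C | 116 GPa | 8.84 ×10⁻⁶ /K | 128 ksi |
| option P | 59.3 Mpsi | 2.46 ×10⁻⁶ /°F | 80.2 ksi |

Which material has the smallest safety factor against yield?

option Q

Converting E to GPa, α to ×10⁻⁶/K, σ_y to MPa, then σ and n for each:
  option Q: E = 120.0, α = 16.6, σ_y = 263.0 → σ = 207 MPa, n = 1.27
  option D: E = 327.5, α = 4.91, σ_y = 483.0 → σ = 167 MPa, n = 2.89
  option C: E = 116.0, α = 8.84, σ_y = 882.5 → σ = 107 MPa, n = 8.28
  option P: E = 408.9, α = 4.43, σ_y = 553.0 → σ = 188 MPa, n = 2.94
Smallest n: option Q with n = 1.27.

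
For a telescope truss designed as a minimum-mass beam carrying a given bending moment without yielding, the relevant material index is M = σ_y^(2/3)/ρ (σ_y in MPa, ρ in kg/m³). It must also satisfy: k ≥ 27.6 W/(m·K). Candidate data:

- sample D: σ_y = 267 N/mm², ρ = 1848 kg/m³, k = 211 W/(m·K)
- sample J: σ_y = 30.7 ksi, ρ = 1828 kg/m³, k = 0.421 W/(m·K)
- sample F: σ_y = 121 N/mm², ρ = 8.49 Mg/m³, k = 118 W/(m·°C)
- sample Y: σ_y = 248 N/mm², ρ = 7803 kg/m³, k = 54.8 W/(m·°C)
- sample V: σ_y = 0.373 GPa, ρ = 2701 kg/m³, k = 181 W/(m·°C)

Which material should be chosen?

sample D

Screen on constraints: k ≥ 27.6 W/(m·K). Survivors: sample D, sample F, sample Y, sample V.
Putting every candidate on a common basis:
  sample D: σ_y = 267.0 MPa, ρ = 1848 kg/m³
  sample F: σ_y = 121.0 MPa, ρ = 8490 kg/m³
  sample Y: σ_y = 248.0 MPa, ρ = 7803 kg/m³
  sample V: σ_y = 373.0 MPa, ρ = 2701 kg/m³
  sample D: M = 22.4×10⁻³
  sample V: M = 19.2×10⁻³
  sample Y: M = 5.06×10⁻³
  sample F: M = 2.88×10⁻³
Sample D ranks first.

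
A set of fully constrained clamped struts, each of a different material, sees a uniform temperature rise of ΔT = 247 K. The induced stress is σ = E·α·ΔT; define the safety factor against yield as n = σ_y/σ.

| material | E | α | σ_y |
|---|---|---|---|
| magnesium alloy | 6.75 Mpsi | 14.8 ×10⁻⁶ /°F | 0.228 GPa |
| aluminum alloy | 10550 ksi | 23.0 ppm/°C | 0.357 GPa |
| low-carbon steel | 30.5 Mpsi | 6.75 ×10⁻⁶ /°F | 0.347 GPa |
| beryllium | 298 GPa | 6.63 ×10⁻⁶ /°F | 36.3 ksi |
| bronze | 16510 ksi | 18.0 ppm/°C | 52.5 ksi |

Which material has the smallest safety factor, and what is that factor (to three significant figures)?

beryllium, n = 0.285

In consistent units (E in GPa, α in ×10⁻⁶/K, σ_y in MPa):
  magnesium alloy: E = 46.54, α = 26.6, σ_y = 228.0 → σ = 306 MPa, n = 0.745
  aluminum alloy: E = 72.74, α = 23.0, σ_y = 357.0 → σ = 413 MPa, n = 0.864
  low-carbon steel: E = 210.3, α = 12.1, σ_y = 347.0 → σ = 631 MPa, n = 0.550
  beryllium: E = 298.0, α = 11.9, σ_y = 250.3 → σ = 878 MPa, n = 0.285
  bronze: E = 113.8, α = 18.0, σ_y = 362.0 → σ = 506 MPa, n = 0.715
The minimum is beryllium at n = 0.285.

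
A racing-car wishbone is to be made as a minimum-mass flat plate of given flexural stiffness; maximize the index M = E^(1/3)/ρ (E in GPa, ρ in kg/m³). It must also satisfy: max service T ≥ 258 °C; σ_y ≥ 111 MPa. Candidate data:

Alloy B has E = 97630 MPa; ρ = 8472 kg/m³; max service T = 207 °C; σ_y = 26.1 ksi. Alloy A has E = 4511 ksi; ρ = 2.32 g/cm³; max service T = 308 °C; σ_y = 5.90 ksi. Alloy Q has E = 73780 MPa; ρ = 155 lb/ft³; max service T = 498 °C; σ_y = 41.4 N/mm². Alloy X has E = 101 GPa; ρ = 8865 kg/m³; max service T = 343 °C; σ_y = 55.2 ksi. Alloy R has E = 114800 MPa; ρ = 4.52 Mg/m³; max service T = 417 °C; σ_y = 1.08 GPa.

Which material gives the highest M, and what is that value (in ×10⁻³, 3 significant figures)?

alloy R, M = 1.08×10⁻³

Screen on constraints: max service T ≥ 258 °C; σ_y ≥ 111 MPa. Survivors: alloy X, alloy R.
In SI units:
  alloy X: E = 101.0 GPa, ρ = 8865 kg/m³
  alloy R: E = 114.8 GPa, ρ = 4520 kg/m³
  alloy R: M = 1.08×10⁻³
  alloy X: M = 0.525×10⁻³
Highest index: alloy R.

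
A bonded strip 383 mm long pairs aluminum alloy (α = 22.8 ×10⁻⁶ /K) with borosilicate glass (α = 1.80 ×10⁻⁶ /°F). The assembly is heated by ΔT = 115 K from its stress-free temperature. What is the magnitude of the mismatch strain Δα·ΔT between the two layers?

borosilicate glass: α = 1.80×10⁻⁶/°F × 9/5 = 3.24×10⁻⁶/K.
Δα = |22.8 − 3.24|×10⁻⁶/K = 19.6×10⁻⁶/K.
Mismatch strain = Δα·ΔT = 19.6×10⁻⁶ × 115.0 = 2.25×10⁻³.

2.25×10⁻³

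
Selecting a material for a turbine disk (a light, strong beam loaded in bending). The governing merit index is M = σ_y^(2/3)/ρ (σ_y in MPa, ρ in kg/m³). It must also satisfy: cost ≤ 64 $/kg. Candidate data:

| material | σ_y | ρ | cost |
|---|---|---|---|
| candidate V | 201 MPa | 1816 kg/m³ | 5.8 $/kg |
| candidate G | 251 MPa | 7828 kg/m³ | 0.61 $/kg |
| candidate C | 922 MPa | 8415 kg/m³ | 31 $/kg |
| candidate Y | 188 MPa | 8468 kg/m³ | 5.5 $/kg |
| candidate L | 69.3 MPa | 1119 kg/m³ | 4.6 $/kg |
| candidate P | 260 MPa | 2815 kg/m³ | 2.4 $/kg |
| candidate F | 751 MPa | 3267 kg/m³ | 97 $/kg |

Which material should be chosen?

candidate V

Screen on constraints: cost ≤ 64 $/kg. Survivors: candidate V, candidate G, candidate C, candidate Y, candidate L, candidate P.
Per-candidate index values:
  candidate V: M = 18.9×10⁻³
  candidate L: M = 15.1×10⁻³
  candidate P: M = 14.5×10⁻³
  candidate C: M = 11.3×10⁻³
  candidate G: M = 5.08×10⁻³
  candidate Y: M = 3.88×10⁻³
Candidate V ranks first.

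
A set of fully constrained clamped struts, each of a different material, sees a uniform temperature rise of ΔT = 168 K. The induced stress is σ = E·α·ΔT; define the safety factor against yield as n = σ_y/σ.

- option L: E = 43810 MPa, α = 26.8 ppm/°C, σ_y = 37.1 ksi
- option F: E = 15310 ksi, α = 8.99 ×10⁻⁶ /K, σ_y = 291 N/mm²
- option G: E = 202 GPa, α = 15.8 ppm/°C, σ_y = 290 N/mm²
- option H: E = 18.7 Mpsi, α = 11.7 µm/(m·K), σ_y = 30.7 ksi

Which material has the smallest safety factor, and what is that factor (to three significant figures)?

Per material, after unit conversion:
  option L: E = 43.81, α = 26.8, σ_y = 255.8 → σ = 197 MPa, n = 1.30
  option F: E = 105.6, α = 8.99, σ_y = 291.0 → σ = 159 MPa, n = 1.83
  option G: E = 202.0, α = 15.8, σ_y = 290.0 → σ = 536 MPa, n = 0.541
  option H: E = 128.9, α = 11.7, σ_y = 211.7 → σ = 253 MPa, n = 0.835
Smallest n: option G with n = 0.541.

option G, n = 0.541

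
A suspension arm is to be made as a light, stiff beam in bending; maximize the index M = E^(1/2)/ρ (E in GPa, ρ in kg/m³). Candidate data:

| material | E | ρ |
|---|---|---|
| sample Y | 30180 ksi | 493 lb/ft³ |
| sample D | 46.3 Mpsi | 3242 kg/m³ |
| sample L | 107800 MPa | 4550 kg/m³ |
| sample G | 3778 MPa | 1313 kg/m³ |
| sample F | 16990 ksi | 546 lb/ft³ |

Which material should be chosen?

sample D

Convert each candidate to consistent units, then evaluate M:
  sample Y: E = 208.1 GPa, ρ = 7897 kg/m³
  sample D: E = 319.2 GPa, ρ = 3242 kg/m³
  sample L: E = 107.8 GPa, ρ = 4550 kg/m³
  sample G: E = 3.778 GPa, ρ = 1313 kg/m³
  sample F: E = 117.1 GPa, ρ = 8746 kg/m³
  sample D: M = 5.51×10⁻³
  sample L: M = 2.28×10⁻³
  sample Y: M = 1.83×10⁻³
  sample G: M = 1.48×10⁻³
  sample F: M = 1.24×10⁻³
Highest index: sample D.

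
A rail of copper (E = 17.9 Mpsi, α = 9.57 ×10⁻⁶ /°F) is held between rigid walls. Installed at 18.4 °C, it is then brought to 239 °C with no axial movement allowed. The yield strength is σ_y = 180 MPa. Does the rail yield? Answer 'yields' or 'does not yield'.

yields

E = 17.9 Mpsi = 123.4 GPa.
α = 9.57×10⁻⁶/°F × 9/5 = 17.2×10⁻⁶/K.
ΔT = 220.6 K. Constrained thermal stress σ = E·α·ΔT = 123.4×10³ MPa × 17.2×10⁻⁶ × 220.6 = 469 MPa (compressive).
Compare to σ_y = 180 MPa: σ ≥ σ_y, so it yields.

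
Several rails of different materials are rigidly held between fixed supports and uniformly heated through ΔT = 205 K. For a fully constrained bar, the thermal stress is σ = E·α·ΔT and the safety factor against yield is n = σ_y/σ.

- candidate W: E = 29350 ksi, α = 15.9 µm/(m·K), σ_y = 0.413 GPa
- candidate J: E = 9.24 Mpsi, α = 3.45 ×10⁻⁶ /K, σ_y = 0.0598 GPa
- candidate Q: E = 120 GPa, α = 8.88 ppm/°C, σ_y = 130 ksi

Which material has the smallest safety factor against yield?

candidate W

Per material, after unit conversion:
  candidate W: E = 202.4, α = 15.9, σ_y = 413.0 → σ = 660 MPa, n = 0.626
  candidate J: E = 63.71, α = 3.45, σ_y = 59.80 → σ = 45.1 MPa, n = 1.33
  candidate Q: E = 120.0, α = 8.88, σ_y = 896.3 → σ = 218 MPa, n = 4.10
Smallest n: candidate W with n = 0.626.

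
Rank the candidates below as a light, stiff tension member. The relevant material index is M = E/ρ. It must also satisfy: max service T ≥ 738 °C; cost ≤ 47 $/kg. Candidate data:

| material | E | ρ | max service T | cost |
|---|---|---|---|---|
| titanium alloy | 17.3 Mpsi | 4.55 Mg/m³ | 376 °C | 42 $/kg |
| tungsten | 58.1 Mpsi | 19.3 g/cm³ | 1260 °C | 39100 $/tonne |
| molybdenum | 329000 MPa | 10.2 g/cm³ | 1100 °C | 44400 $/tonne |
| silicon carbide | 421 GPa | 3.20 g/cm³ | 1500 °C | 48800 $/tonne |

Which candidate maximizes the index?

Screen on constraints: max service T ≥ 738 °C; cost ≤ 47 $/kg. Survivors: tungsten, molybdenum.
Normalizing units and computing the index:
  tungsten: E = 400.6 GPa, ρ = 19300 kg/m³
  molybdenum: E = 329.0 GPa, ρ = 10200 kg/m³
  molybdenum: M = 32.3 MN·m/kg
  tungsten: M = 20.8 MN·m/kg
The maximum is for molybdenum.

molybdenum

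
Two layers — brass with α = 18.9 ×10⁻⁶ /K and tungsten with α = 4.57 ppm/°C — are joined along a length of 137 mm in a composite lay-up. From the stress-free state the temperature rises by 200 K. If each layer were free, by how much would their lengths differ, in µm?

393 µm

Δα = |18.9 − 4.57|×10⁻⁶/K = 14.3×10⁻⁶/K.
ΔL_mismatch = Δα·L·ΔT = 14.3×10⁻⁶ × 137.0 mm × 200.0 K = 393 µm.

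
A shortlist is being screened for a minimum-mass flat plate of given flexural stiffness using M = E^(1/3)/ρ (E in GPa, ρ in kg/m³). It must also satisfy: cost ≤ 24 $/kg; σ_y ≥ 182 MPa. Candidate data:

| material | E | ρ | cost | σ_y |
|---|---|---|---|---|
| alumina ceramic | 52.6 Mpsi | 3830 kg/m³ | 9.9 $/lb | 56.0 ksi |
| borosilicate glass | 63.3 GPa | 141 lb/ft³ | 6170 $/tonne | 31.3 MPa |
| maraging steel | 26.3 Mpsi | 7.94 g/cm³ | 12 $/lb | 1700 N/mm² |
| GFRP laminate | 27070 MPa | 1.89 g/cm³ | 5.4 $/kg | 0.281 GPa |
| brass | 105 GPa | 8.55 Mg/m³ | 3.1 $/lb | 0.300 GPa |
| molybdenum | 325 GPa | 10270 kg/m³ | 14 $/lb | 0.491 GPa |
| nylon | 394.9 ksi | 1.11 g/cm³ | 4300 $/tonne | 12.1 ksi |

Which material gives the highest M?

alumina ceramic

Screen on constraints: cost ≤ 24 $/kg; σ_y ≥ 182 MPa. Survivors: alumina ceramic, GFRP laminate, brass.
Convert each candidate to consistent units, then evaluate M:
  alumina ceramic: E = 362.7 GPa, ρ = 3830 kg/m³
  GFRP laminate: E = 27.07 GPa, ρ = 1890 kg/m³
  brass: E = 105.0 GPa, ρ = 8550 kg/m³
  alumina ceramic: M = 1.86×10⁻³
  GFRP laminate: M = 1.59×10⁻³
  brass: M = 0.552×10⁻³
Highest index: alumina ceramic.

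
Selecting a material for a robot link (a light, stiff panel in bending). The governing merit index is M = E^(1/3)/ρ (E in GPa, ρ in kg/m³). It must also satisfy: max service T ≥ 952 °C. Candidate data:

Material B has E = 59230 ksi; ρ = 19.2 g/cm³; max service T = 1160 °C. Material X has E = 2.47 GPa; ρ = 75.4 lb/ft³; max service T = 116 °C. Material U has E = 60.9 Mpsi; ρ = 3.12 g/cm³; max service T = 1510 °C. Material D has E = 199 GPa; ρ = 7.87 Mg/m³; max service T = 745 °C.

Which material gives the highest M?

Screen on constraints: max service T ≥ 952 °C. Survivors: material B, material U.
Normalizing units and computing the index:
  material B: E = 408.4 GPa, ρ = 19200 kg/m³
  material U: E = 419.9 GPa, ρ = 3120 kg/m³
  material U: M = 2.40×10⁻³
  material B: M = 0.386×10⁻³
The maximum is for material U.

material U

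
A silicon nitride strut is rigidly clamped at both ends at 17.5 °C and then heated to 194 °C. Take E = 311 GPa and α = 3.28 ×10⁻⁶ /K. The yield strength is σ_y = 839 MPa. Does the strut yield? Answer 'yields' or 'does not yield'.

ΔT = 176.5 K. Constrained thermal stress σ = E·α·ΔT = 311.0×10³ MPa × 3.28×10⁻⁶ × 176.5 = 180 MPa (compressive).
Compare to σ_y = 839 MPa: σ < σ_y, so it does not yield.

does not yield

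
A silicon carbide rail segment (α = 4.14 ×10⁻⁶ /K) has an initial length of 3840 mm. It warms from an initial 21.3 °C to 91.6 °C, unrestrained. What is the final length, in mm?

ΔT = 91.6 − 21.3 = 70.30 K.
ΔL = α·L₀·ΔT = 4.14×10⁻⁶ × 3840 mm × 70.30 K = 1.12 mm.
L = L₀ + ΔL = 3840 + 1.12 = 3841.1 mm.

3841.1 mm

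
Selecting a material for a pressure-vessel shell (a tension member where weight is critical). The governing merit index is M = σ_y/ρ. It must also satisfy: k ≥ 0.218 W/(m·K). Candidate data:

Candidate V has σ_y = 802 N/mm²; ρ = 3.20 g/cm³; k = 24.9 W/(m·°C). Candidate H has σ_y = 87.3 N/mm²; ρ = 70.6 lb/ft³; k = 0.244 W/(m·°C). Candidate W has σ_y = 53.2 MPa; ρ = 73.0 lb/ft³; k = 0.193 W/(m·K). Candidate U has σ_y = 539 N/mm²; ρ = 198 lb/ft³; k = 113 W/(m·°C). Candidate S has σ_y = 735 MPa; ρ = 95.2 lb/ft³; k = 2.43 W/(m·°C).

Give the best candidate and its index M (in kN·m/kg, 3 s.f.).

Screen on constraints: k ≥ 0.218 W/(m·K). Survivors: candidate V, candidate H, candidate U, candidate S.
Convert each candidate to consistent units, then evaluate M:
  candidate V: σ_y = 802.0 MPa, ρ = 3200 kg/m³
  candidate H: σ_y = 87.30 MPa, ρ = 1131 kg/m³
  candidate U: σ_y = 539.0 MPa, ρ = 3172 kg/m³
  candidate S: σ_y = 735.0 MPa, ρ = 1525 kg/m³
  candidate S: M = 482 kN·m/kg
  candidate V: M = 251 kN·m/kg
  candidate U: M = 170 kN·m/kg
  candidate H: M = 77.2 kN·m/kg
Candidate S ranks first.

candidate S, M = 482 kN·m/kg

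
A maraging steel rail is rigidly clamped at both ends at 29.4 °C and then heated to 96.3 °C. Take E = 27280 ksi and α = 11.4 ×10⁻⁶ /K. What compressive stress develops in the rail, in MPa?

143 MPa

E = 27280 ksi = 188.1 GPa.
ΔT = 66.90 K. Constrained thermal stress σ = E·α·ΔT = 188.1×10³ MPa × 11.4×10⁻⁶ × 66.90 = 143 MPa (compressive).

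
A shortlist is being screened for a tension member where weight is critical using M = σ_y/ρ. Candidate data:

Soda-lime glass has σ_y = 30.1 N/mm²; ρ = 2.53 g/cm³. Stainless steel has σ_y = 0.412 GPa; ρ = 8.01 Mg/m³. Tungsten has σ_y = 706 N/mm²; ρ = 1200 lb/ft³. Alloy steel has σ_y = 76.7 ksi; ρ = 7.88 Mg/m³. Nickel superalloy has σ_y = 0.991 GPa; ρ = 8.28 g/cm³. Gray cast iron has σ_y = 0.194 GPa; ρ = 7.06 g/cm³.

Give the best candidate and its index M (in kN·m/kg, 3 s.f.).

nickel superalloy, M = 120 kN·m/kg

In SI units:
  soda-lime glass: σ_y = 30.10 MPa, ρ = 2530 kg/m³
  stainless steel: σ_y = 412.0 MPa, ρ = 8010 kg/m³
  tungsten: σ_y = 706.0 MPa, ρ = 19220 kg/m³
  alloy steel: σ_y = 528.8 MPa, ρ = 7880 kg/m³
  nickel superalloy: σ_y = 991.0 MPa, ρ = 8280 kg/m³
  gray cast iron: σ_y = 194.0 MPa, ρ = 7060 kg/m³
  nickel superalloy: M = 120 kN·m/kg
  alloy steel: M = 67.1 kN·m/kg
  stainless steel: M = 51.4 kN·m/kg
  tungsten: M = 36.7 kN·m/kg
  gray cast iron: M = 27.5 kN·m/kg
  soda-lime glass: M = 11.9 kN·m/kg
Nickel superalloy has the largest M.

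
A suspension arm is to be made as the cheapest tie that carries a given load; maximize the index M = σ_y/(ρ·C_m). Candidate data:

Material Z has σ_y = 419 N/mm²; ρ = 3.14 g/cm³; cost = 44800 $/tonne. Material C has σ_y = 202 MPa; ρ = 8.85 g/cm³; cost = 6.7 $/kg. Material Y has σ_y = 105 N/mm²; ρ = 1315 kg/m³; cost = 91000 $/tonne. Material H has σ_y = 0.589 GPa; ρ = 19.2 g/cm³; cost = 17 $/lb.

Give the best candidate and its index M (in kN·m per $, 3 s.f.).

material C, M = 3.41 kN·m per $

Convert each candidate to consistent units, then evaluate M:
  material Z: σ_y = 419.0 MPa, ρ = 3140 kg/m³, cost = 44.80 $/kg
  material C: σ_y = 202.0 MPa, ρ = 8850 kg/m³, cost = 6.700 $/kg
  material Y: σ_y = 105.0 MPa, ρ = 1315 kg/m³, cost = 91.00 $/kg
  material H: σ_y = 589.0 MPa, ρ = 19200 kg/m³, cost = 37.48 $/kg
  material C: M = 3.41 kN·m per $
  material Z: M = 2.98 kN·m per $
  material Y: M = 0.877 kN·m per $
  material H: M = 0.819 kN·m per $
The maximum is for material C.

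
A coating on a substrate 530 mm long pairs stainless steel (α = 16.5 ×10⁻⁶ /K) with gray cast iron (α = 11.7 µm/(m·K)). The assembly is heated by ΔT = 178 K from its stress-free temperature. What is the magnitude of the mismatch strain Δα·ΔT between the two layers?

Δα = |16.5 − 11.7|×10⁻⁶/K = 4.80×10⁻⁶/K.
Mismatch strain = Δα·ΔT = 4.80×10⁻⁶ × 178.0 = 8.54×10⁻⁴.

8.54×10⁻⁴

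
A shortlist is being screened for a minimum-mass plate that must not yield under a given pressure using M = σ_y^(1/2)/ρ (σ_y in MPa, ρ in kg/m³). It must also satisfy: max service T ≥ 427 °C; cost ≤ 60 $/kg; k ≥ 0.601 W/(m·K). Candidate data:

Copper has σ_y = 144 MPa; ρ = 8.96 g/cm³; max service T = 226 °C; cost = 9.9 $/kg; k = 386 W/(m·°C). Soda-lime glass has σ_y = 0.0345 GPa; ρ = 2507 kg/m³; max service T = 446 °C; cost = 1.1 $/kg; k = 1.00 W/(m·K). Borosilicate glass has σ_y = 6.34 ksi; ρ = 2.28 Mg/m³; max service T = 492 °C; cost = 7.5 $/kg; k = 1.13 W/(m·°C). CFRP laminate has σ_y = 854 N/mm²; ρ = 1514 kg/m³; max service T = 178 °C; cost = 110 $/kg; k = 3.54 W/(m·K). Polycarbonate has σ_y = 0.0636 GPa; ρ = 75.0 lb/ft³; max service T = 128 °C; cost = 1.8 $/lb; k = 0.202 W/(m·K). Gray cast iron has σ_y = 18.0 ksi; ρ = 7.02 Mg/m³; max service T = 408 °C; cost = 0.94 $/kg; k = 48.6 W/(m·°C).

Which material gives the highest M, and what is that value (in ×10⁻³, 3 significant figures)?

Screen on constraints: max service T ≥ 427 °C; cost ≤ 60 $/kg; k ≥ 0.601 W/(m·K). Survivors: soda-lime glass, borosilicate glass.
After converting to SI:
  soda-lime glass: σ_y = 34.50 MPa, ρ = 2507 kg/m³
  borosilicate glass: σ_y = 43.71 MPa, ρ = 2280 kg/m³
  borosilicate glass: M = 2.90×10⁻³
  soda-lime glass: M = 2.34×10⁻³
Borosilicate glass ranks first.

borosilicate glass, M = 2.90×10⁻³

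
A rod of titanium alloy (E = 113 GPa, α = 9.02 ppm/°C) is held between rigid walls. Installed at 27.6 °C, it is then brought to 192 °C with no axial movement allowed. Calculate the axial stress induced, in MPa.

168 MPa

ΔT = 164.4 K. Constrained thermal stress σ = E·α·ΔT = 113.0×10³ MPa × 9.02×10⁻⁶ × 164.4 = 168 MPa (compressive).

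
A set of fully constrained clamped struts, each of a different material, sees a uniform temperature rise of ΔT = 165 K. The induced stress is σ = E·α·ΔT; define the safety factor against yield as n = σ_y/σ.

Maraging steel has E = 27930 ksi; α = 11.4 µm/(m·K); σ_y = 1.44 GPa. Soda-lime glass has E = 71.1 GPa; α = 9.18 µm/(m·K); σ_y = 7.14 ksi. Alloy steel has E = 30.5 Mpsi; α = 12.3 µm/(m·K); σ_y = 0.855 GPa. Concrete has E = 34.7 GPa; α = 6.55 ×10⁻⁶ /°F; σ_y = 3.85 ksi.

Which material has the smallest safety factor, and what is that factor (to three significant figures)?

concrete, n = 0.393

Per material, after unit conversion:
  maraging steel: E = 192.6, α = 11.4, σ_y = 1440 → σ = 362 MPa, n = 3.98
  soda-lime glass: E = 71.10, α = 9.18, σ_y = 49.23 → σ = 108 MPa, n = 0.457
  alloy steel: E = 210.3, α = 12.3, σ_y = 855.0 → σ = 427 MPa, n = 2.00
  concrete: E = 34.70, α = 11.8, σ_y = 26.54 → σ = 67.5 MPa, n = 0.393
Concrete has the lowest safety factor, n = 0.393.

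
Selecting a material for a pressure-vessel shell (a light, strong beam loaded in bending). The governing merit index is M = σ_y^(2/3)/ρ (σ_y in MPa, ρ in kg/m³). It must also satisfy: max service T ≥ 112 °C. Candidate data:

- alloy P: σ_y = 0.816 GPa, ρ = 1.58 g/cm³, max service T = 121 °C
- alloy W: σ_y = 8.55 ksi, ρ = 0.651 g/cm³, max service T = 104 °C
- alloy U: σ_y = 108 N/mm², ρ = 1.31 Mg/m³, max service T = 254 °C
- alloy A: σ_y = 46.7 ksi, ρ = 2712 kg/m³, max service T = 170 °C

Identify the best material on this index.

Screen on constraints: max service T ≥ 112 °C. Survivors: alloy P, alloy U, alloy A.
After converting to SI:
  alloy P: σ_y = 816.0 MPa, ρ = 1580 kg/m³
  alloy U: σ_y = 108.0 MPa, ρ = 1310 kg/m³
  alloy A: σ_y = 322.0 MPa, ρ = 2712 kg/m³
  alloy P: M = 55.3×10⁻³
  alloy A: M = 17.3×10⁻³
  alloy U: M = 17.3×10⁻³
The maximum is for alloy P.

alloy P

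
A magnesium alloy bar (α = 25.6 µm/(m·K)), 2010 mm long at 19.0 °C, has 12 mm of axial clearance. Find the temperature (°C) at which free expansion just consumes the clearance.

α·L₀·ΔT = 12.0 mm ⇒ ΔT = 12.0 / (25.6×10⁻⁶ × 2010.0) = 233.2 K.
T = 19.0 + 233.2 = 252.2 °C.

252 °C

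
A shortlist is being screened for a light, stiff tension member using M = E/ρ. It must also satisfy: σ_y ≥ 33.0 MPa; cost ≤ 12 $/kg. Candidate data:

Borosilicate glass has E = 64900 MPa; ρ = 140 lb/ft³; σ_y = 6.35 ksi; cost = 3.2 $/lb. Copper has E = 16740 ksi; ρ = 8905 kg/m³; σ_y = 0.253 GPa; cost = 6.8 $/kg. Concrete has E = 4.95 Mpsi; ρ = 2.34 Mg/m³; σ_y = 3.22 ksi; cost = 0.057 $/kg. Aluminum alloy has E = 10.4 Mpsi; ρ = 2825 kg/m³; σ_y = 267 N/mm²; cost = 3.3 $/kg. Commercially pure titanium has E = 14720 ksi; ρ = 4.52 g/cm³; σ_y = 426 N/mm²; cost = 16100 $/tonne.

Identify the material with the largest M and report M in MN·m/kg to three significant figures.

Screen on constraints: σ_y ≥ 33.0 MPa; cost ≤ 12 $/kg. Survivors: borosilicate glass, copper, aluminum alloy.
Convert each candidate to consistent units, then evaluate M:
  borosilicate glass: E = 64.90 GPa, ρ = 2243 kg/m³
  copper: E = 115.4 GPa, ρ = 8905 kg/m³
  aluminum alloy: E = 71.71 GPa, ρ = 2825 kg/m³
  borosilicate glass: M = 28.9 MN·m/kg
  aluminum alloy: M = 25.4 MN·m/kg
  copper: M = 13.0 MN·m/kg
The maximum is for borosilicate glass.

borosilicate glass, M = 28.9 MN·m/kg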